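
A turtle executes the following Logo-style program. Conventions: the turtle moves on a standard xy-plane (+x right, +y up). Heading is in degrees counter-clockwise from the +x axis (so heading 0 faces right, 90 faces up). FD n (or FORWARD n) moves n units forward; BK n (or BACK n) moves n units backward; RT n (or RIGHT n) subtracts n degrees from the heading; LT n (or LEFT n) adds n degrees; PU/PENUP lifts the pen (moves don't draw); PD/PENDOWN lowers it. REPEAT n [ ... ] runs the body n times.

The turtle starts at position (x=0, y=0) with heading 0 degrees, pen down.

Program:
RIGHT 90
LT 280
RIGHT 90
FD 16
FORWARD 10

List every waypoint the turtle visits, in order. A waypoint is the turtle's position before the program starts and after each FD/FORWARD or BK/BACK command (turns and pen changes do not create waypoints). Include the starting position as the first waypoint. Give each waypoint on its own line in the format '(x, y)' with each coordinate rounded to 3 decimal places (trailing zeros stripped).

Answer: (0, 0)
(-2.778, 15.757)
(-4.515, 25.605)

Derivation:
Executing turtle program step by step:
Start: pos=(0,0), heading=0, pen down
RT 90: heading 0 -> 270
LT 280: heading 270 -> 190
RT 90: heading 190 -> 100
FD 16: (0,0) -> (-2.778,15.757) [heading=100, draw]
FD 10: (-2.778,15.757) -> (-4.515,25.605) [heading=100, draw]
Final: pos=(-4.515,25.605), heading=100, 2 segment(s) drawn
Waypoints (3 total):
(0, 0)
(-2.778, 15.757)
(-4.515, 25.605)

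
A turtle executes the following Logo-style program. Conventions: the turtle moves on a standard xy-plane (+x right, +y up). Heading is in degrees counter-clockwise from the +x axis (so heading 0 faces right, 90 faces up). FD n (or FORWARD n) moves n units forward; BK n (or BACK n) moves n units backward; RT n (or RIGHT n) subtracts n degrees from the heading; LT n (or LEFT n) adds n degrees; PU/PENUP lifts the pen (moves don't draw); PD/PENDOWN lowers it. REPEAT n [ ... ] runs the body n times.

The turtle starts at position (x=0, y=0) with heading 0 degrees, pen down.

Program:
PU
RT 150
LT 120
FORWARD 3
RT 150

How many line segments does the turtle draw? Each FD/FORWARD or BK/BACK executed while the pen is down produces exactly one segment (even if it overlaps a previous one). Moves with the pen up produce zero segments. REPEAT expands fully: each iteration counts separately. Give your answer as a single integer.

Executing turtle program step by step:
Start: pos=(0,0), heading=0, pen down
PU: pen up
RT 150: heading 0 -> 210
LT 120: heading 210 -> 330
FD 3: (0,0) -> (2.598,-1.5) [heading=330, move]
RT 150: heading 330 -> 180
Final: pos=(2.598,-1.5), heading=180, 0 segment(s) drawn
Segments drawn: 0

Answer: 0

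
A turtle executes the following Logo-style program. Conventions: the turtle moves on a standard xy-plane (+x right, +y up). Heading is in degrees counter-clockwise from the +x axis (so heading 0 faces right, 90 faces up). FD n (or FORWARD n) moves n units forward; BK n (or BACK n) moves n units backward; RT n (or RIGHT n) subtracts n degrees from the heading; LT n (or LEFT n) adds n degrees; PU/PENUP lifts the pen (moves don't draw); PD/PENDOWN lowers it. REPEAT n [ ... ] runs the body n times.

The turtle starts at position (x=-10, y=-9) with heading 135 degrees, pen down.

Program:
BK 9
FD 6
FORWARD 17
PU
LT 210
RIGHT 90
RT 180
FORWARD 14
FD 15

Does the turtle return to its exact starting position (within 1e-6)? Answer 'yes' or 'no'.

Executing turtle program step by step:
Start: pos=(-10,-9), heading=135, pen down
BK 9: (-10,-9) -> (-3.636,-15.364) [heading=135, draw]
FD 6: (-3.636,-15.364) -> (-7.879,-11.121) [heading=135, draw]
FD 17: (-7.879,-11.121) -> (-19.899,0.899) [heading=135, draw]
PU: pen up
LT 210: heading 135 -> 345
RT 90: heading 345 -> 255
RT 180: heading 255 -> 75
FD 14: (-19.899,0.899) -> (-16.276,14.422) [heading=75, move]
FD 15: (-16.276,14.422) -> (-12.394,28.911) [heading=75, move]
Final: pos=(-12.394,28.911), heading=75, 3 segment(s) drawn

Start position: (-10, -9)
Final position: (-12.394, 28.911)
Distance = 37.987; >= 1e-6 -> NOT closed

Answer: no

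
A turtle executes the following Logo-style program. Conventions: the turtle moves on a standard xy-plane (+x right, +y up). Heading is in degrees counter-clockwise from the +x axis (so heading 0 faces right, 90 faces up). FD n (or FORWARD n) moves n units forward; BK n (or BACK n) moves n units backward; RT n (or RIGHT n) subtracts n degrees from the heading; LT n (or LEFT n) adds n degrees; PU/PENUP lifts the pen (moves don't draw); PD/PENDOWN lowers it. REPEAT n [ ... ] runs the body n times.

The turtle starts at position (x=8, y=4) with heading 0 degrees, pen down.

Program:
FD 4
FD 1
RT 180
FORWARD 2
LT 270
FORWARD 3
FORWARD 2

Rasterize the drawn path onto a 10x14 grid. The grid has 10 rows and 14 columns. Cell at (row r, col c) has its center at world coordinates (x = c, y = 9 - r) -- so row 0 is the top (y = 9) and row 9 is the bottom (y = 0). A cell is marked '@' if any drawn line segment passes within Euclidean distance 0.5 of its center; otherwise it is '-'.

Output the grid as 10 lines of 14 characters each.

Segment 0: (8,4) -> (12,4)
Segment 1: (12,4) -> (13,4)
Segment 2: (13,4) -> (11,4)
Segment 3: (11,4) -> (11,7)
Segment 4: (11,7) -> (11,9)

Answer: -----------@--
-----------@--
-----------@--
-----------@--
-----------@--
--------@@@@@@
--------------
--------------
--------------
--------------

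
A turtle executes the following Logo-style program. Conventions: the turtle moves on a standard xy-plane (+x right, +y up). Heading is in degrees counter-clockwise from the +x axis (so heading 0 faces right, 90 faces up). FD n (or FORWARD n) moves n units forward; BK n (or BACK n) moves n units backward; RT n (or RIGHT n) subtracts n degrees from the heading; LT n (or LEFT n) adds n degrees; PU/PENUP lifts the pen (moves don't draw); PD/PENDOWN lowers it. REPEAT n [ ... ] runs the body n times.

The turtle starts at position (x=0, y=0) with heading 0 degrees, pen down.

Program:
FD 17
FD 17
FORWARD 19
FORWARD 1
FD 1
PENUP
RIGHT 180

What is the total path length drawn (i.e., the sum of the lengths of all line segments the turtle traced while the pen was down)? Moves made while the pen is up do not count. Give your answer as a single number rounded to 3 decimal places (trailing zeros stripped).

Answer: 55

Derivation:
Executing turtle program step by step:
Start: pos=(0,0), heading=0, pen down
FD 17: (0,0) -> (17,0) [heading=0, draw]
FD 17: (17,0) -> (34,0) [heading=0, draw]
FD 19: (34,0) -> (53,0) [heading=0, draw]
FD 1: (53,0) -> (54,0) [heading=0, draw]
FD 1: (54,0) -> (55,0) [heading=0, draw]
PU: pen up
RT 180: heading 0 -> 180
Final: pos=(55,0), heading=180, 5 segment(s) drawn

Segment lengths:
  seg 1: (0,0) -> (17,0), length = 17
  seg 2: (17,0) -> (34,0), length = 17
  seg 3: (34,0) -> (53,0), length = 19
  seg 4: (53,0) -> (54,0), length = 1
  seg 5: (54,0) -> (55,0), length = 1
Total = 55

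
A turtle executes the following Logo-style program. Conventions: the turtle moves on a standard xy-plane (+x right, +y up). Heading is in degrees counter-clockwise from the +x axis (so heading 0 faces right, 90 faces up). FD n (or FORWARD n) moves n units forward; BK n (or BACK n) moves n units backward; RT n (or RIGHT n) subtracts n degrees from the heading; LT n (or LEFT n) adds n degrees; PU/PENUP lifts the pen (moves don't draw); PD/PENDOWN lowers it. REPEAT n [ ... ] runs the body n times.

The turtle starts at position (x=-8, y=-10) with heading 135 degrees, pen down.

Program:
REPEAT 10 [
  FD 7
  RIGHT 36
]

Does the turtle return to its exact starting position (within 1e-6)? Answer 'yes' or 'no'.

Answer: yes

Derivation:
Executing turtle program step by step:
Start: pos=(-8,-10), heading=135, pen down
REPEAT 10 [
  -- iteration 1/10 --
  FD 7: (-8,-10) -> (-12.95,-5.05) [heading=135, draw]
  RT 36: heading 135 -> 99
  -- iteration 2/10 --
  FD 7: (-12.95,-5.05) -> (-14.045,1.864) [heading=99, draw]
  RT 36: heading 99 -> 63
  -- iteration 3/10 --
  FD 7: (-14.045,1.864) -> (-10.867,8.101) [heading=63, draw]
  RT 36: heading 63 -> 27
  -- iteration 4/10 --
  FD 7: (-10.867,8.101) -> (-4.63,11.279) [heading=27, draw]
  RT 36: heading 27 -> 351
  -- iteration 5/10 --
  FD 7: (-4.63,11.279) -> (2.284,10.184) [heading=351, draw]
  RT 36: heading 351 -> 315
  -- iteration 6/10 --
  FD 7: (2.284,10.184) -> (7.234,5.234) [heading=315, draw]
  RT 36: heading 315 -> 279
  -- iteration 7/10 --
  FD 7: (7.234,5.234) -> (8.329,-1.68) [heading=279, draw]
  RT 36: heading 279 -> 243
  -- iteration 8/10 --
  FD 7: (8.329,-1.68) -> (5.151,-7.917) [heading=243, draw]
  RT 36: heading 243 -> 207
  -- iteration 9/10 --
  FD 7: (5.151,-7.917) -> (-1.086,-11.095) [heading=207, draw]
  RT 36: heading 207 -> 171
  -- iteration 10/10 --
  FD 7: (-1.086,-11.095) -> (-8,-10) [heading=171, draw]
  RT 36: heading 171 -> 135
]
Final: pos=(-8,-10), heading=135, 10 segment(s) drawn

Start position: (-8, -10)
Final position: (-8, -10)
Distance = 0; < 1e-6 -> CLOSED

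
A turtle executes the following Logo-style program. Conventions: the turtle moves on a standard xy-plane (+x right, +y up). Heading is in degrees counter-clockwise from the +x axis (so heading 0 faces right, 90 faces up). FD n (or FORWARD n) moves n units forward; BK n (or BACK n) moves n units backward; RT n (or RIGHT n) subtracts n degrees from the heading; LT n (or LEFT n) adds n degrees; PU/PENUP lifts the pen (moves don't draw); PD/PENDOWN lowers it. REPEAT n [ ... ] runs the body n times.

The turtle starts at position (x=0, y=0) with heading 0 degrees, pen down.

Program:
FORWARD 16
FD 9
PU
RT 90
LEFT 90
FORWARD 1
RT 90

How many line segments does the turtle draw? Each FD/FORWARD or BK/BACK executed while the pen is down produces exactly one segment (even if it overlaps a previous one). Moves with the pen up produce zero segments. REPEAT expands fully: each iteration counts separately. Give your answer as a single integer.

Answer: 2

Derivation:
Executing turtle program step by step:
Start: pos=(0,0), heading=0, pen down
FD 16: (0,0) -> (16,0) [heading=0, draw]
FD 9: (16,0) -> (25,0) [heading=0, draw]
PU: pen up
RT 90: heading 0 -> 270
LT 90: heading 270 -> 0
FD 1: (25,0) -> (26,0) [heading=0, move]
RT 90: heading 0 -> 270
Final: pos=(26,0), heading=270, 2 segment(s) drawn
Segments drawn: 2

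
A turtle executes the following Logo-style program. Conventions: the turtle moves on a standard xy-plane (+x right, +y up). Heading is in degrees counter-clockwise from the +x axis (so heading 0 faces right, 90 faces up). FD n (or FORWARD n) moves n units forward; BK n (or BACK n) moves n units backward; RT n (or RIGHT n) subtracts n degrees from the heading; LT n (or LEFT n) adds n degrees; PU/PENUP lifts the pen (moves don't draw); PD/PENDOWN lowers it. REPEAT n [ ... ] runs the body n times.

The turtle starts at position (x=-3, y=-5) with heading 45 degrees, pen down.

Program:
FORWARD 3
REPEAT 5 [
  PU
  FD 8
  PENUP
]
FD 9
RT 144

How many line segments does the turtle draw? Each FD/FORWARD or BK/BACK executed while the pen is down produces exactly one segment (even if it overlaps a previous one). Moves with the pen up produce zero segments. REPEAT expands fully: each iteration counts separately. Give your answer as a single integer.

Answer: 1

Derivation:
Executing turtle program step by step:
Start: pos=(-3,-5), heading=45, pen down
FD 3: (-3,-5) -> (-0.879,-2.879) [heading=45, draw]
REPEAT 5 [
  -- iteration 1/5 --
  PU: pen up
  FD 8: (-0.879,-2.879) -> (4.778,2.778) [heading=45, move]
  PU: pen up
  -- iteration 2/5 --
  PU: pen up
  FD 8: (4.778,2.778) -> (10.435,8.435) [heading=45, move]
  PU: pen up
  -- iteration 3/5 --
  PU: pen up
  FD 8: (10.435,8.435) -> (16.092,14.092) [heading=45, move]
  PU: pen up
  -- iteration 4/5 --
  PU: pen up
  FD 8: (16.092,14.092) -> (21.749,19.749) [heading=45, move]
  PU: pen up
  -- iteration 5/5 --
  PU: pen up
  FD 8: (21.749,19.749) -> (27.406,25.406) [heading=45, move]
  PU: pen up
]
FD 9: (27.406,25.406) -> (33.77,31.77) [heading=45, move]
RT 144: heading 45 -> 261
Final: pos=(33.77,31.77), heading=261, 1 segment(s) drawn
Segments drawn: 1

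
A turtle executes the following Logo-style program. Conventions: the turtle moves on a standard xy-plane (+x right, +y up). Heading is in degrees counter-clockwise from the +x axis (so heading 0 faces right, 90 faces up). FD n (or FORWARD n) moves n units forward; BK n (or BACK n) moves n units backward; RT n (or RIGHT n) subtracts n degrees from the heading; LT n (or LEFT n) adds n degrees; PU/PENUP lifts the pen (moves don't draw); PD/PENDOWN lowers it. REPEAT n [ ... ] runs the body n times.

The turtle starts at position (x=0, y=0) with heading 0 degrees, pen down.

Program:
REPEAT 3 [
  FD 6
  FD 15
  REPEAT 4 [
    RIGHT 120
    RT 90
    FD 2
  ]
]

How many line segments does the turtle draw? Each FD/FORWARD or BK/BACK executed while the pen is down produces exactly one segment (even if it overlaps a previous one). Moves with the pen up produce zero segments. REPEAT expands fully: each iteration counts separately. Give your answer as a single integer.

Executing turtle program step by step:
Start: pos=(0,0), heading=0, pen down
REPEAT 3 [
  -- iteration 1/3 --
  FD 6: (0,0) -> (6,0) [heading=0, draw]
  FD 15: (6,0) -> (21,0) [heading=0, draw]
  REPEAT 4 [
    -- iteration 1/4 --
    RT 120: heading 0 -> 240
    RT 90: heading 240 -> 150
    FD 2: (21,0) -> (19.268,1) [heading=150, draw]
    -- iteration 2/4 --
    RT 120: heading 150 -> 30
    RT 90: heading 30 -> 300
    FD 2: (19.268,1) -> (20.268,-0.732) [heading=300, draw]
    -- iteration 3/4 --
    RT 120: heading 300 -> 180
    RT 90: heading 180 -> 90
    FD 2: (20.268,-0.732) -> (20.268,1.268) [heading=90, draw]
    -- iteration 4/4 --
    RT 120: heading 90 -> 330
    RT 90: heading 330 -> 240
    FD 2: (20.268,1.268) -> (19.268,-0.464) [heading=240, draw]
  ]
  -- iteration 2/3 --
  FD 6: (19.268,-0.464) -> (16.268,-5.66) [heading=240, draw]
  FD 15: (16.268,-5.66) -> (8.768,-18.651) [heading=240, draw]
  REPEAT 4 [
    -- iteration 1/4 --
    RT 120: heading 240 -> 120
    RT 90: heading 120 -> 30
    FD 2: (8.768,-18.651) -> (10.5,-17.651) [heading=30, draw]
    -- iteration 2/4 --
    RT 120: heading 30 -> 270
    RT 90: heading 270 -> 180
    FD 2: (10.5,-17.651) -> (8.5,-17.651) [heading=180, draw]
    -- iteration 3/4 --
    RT 120: heading 180 -> 60
    RT 90: heading 60 -> 330
    FD 2: (8.5,-17.651) -> (10.232,-18.651) [heading=330, draw]
    -- iteration 4/4 --
    RT 120: heading 330 -> 210
    RT 90: heading 210 -> 120
    FD 2: (10.232,-18.651) -> (9.232,-16.919) [heading=120, draw]
  ]
  -- iteration 3/3 --
  FD 6: (9.232,-16.919) -> (6.232,-11.722) [heading=120, draw]
  FD 15: (6.232,-11.722) -> (-1.268,1.268) [heading=120, draw]
  REPEAT 4 [
    -- iteration 1/4 --
    RT 120: heading 120 -> 0
    RT 90: heading 0 -> 270
    FD 2: (-1.268,1.268) -> (-1.268,-0.732) [heading=270, draw]
    -- iteration 2/4 --
    RT 120: heading 270 -> 150
    RT 90: heading 150 -> 60
    FD 2: (-1.268,-0.732) -> (-0.268,1) [heading=60, draw]
    -- iteration 3/4 --
    RT 120: heading 60 -> 300
    RT 90: heading 300 -> 210
    FD 2: (-0.268,1) -> (-2,0) [heading=210, draw]
    -- iteration 4/4 --
    RT 120: heading 210 -> 90
    RT 90: heading 90 -> 0
    FD 2: (-2,0) -> (0,0) [heading=0, draw]
  ]
]
Final: pos=(0,0), heading=0, 18 segment(s) drawn
Segments drawn: 18

Answer: 18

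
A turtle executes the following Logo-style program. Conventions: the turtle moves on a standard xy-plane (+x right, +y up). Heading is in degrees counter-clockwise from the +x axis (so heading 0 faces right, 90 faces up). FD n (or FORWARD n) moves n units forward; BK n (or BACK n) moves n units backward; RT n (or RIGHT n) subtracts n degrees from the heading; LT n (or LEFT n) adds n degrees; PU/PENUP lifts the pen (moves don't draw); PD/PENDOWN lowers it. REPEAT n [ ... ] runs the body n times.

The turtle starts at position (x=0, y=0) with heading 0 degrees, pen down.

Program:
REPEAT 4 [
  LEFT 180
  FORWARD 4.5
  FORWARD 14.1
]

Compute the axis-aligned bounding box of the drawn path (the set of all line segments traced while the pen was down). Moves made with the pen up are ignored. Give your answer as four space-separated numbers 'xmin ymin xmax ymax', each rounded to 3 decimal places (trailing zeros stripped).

Answer: -18.6 0 0 0

Derivation:
Executing turtle program step by step:
Start: pos=(0,0), heading=0, pen down
REPEAT 4 [
  -- iteration 1/4 --
  LT 180: heading 0 -> 180
  FD 4.5: (0,0) -> (-4.5,0) [heading=180, draw]
  FD 14.1: (-4.5,0) -> (-18.6,0) [heading=180, draw]
  -- iteration 2/4 --
  LT 180: heading 180 -> 0
  FD 4.5: (-18.6,0) -> (-14.1,0) [heading=0, draw]
  FD 14.1: (-14.1,0) -> (0,0) [heading=0, draw]
  -- iteration 3/4 --
  LT 180: heading 0 -> 180
  FD 4.5: (0,0) -> (-4.5,0) [heading=180, draw]
  FD 14.1: (-4.5,0) -> (-18.6,0) [heading=180, draw]
  -- iteration 4/4 --
  LT 180: heading 180 -> 0
  FD 4.5: (-18.6,0) -> (-14.1,0) [heading=0, draw]
  FD 14.1: (-14.1,0) -> (0,0) [heading=0, draw]
]
Final: pos=(0,0), heading=0, 8 segment(s) drawn

Segment endpoints: x in {-18.6, -14.1, -4.5, -4.5, 0, 0}, y in {0, 0, 0, 0, 0, 0, 0, 0, 0}
xmin=-18.6, ymin=0, xmax=0, ymax=0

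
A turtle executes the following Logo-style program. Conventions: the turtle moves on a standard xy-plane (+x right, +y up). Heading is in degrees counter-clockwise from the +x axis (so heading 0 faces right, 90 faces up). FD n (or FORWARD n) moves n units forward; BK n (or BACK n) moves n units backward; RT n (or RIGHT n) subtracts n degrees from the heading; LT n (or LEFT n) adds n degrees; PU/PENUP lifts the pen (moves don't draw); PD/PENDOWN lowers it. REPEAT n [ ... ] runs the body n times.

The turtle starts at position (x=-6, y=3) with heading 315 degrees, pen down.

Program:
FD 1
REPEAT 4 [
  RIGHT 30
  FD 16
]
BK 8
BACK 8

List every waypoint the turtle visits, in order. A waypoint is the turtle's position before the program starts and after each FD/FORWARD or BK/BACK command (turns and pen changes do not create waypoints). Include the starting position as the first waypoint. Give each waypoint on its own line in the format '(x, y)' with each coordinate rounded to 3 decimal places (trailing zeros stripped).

Answer: (-6, 3)
(-5.293, 2.293)
(-1.152, -13.162)
(-5.293, -28.617)
(-16.607, -39.93)
(-32.061, -44.072)
(-24.334, -42.001)
(-16.607, -39.93)

Derivation:
Executing turtle program step by step:
Start: pos=(-6,3), heading=315, pen down
FD 1: (-6,3) -> (-5.293,2.293) [heading=315, draw]
REPEAT 4 [
  -- iteration 1/4 --
  RT 30: heading 315 -> 285
  FD 16: (-5.293,2.293) -> (-1.152,-13.162) [heading=285, draw]
  -- iteration 2/4 --
  RT 30: heading 285 -> 255
  FD 16: (-1.152,-13.162) -> (-5.293,-28.617) [heading=255, draw]
  -- iteration 3/4 --
  RT 30: heading 255 -> 225
  FD 16: (-5.293,-28.617) -> (-16.607,-39.93) [heading=225, draw]
  -- iteration 4/4 --
  RT 30: heading 225 -> 195
  FD 16: (-16.607,-39.93) -> (-32.061,-44.072) [heading=195, draw]
]
BK 8: (-32.061,-44.072) -> (-24.334,-42.001) [heading=195, draw]
BK 8: (-24.334,-42.001) -> (-16.607,-39.93) [heading=195, draw]
Final: pos=(-16.607,-39.93), heading=195, 7 segment(s) drawn
Waypoints (8 total):
(-6, 3)
(-5.293, 2.293)
(-1.152, -13.162)
(-5.293, -28.617)
(-16.607, -39.93)
(-32.061, -44.072)
(-24.334, -42.001)
(-16.607, -39.93)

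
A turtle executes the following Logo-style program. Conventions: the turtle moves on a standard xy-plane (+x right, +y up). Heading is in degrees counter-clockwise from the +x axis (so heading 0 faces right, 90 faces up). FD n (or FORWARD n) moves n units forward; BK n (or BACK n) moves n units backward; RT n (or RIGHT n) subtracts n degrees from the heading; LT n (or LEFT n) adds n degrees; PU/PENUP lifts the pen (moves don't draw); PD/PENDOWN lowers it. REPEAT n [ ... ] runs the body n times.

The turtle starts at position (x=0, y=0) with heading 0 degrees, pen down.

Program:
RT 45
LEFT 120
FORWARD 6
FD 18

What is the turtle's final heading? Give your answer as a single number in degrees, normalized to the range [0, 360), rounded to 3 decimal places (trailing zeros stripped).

Executing turtle program step by step:
Start: pos=(0,0), heading=0, pen down
RT 45: heading 0 -> 315
LT 120: heading 315 -> 75
FD 6: (0,0) -> (1.553,5.796) [heading=75, draw]
FD 18: (1.553,5.796) -> (6.212,23.182) [heading=75, draw]
Final: pos=(6.212,23.182), heading=75, 2 segment(s) drawn

Answer: 75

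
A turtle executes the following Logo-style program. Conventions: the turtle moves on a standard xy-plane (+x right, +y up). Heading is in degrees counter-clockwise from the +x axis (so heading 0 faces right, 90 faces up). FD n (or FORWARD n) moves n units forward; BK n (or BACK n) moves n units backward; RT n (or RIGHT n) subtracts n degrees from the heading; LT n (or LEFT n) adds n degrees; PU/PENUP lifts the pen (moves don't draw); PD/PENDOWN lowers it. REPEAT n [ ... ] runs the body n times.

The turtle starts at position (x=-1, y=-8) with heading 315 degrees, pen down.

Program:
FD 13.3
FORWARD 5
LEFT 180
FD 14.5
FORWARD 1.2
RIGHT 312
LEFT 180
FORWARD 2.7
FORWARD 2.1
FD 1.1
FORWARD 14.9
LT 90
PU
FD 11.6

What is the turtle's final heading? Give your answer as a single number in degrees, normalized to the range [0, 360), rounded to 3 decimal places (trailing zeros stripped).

Answer: 93

Derivation:
Executing turtle program step by step:
Start: pos=(-1,-8), heading=315, pen down
FD 13.3: (-1,-8) -> (8.405,-17.405) [heading=315, draw]
FD 5: (8.405,-17.405) -> (11.94,-20.94) [heading=315, draw]
LT 180: heading 315 -> 135
FD 14.5: (11.94,-20.94) -> (1.687,-10.687) [heading=135, draw]
FD 1.2: (1.687,-10.687) -> (0.838,-9.838) [heading=135, draw]
RT 312: heading 135 -> 183
LT 180: heading 183 -> 3
FD 2.7: (0.838,-9.838) -> (3.535,-9.697) [heading=3, draw]
FD 2.1: (3.535,-9.697) -> (5.632,-9.587) [heading=3, draw]
FD 1.1: (5.632,-9.587) -> (6.73,-9.53) [heading=3, draw]
FD 14.9: (6.73,-9.53) -> (21.61,-8.75) [heading=3, draw]
LT 90: heading 3 -> 93
PU: pen up
FD 11.6: (21.61,-8.75) -> (21.003,2.834) [heading=93, move]
Final: pos=(21.003,2.834), heading=93, 8 segment(s) drawn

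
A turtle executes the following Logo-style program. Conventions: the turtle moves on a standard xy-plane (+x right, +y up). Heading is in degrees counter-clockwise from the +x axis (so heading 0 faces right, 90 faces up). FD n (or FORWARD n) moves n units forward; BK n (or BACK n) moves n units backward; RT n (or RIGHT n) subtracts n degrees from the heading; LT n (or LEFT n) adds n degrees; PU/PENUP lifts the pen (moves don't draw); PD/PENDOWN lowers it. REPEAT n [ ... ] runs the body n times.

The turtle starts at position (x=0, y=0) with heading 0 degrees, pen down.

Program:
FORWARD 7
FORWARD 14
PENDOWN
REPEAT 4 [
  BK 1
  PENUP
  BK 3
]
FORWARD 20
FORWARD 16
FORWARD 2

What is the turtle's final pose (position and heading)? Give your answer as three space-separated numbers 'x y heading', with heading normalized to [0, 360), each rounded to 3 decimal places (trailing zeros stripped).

Executing turtle program step by step:
Start: pos=(0,0), heading=0, pen down
FD 7: (0,0) -> (7,0) [heading=0, draw]
FD 14: (7,0) -> (21,0) [heading=0, draw]
PD: pen down
REPEAT 4 [
  -- iteration 1/4 --
  BK 1: (21,0) -> (20,0) [heading=0, draw]
  PU: pen up
  BK 3: (20,0) -> (17,0) [heading=0, move]
  -- iteration 2/4 --
  BK 1: (17,0) -> (16,0) [heading=0, move]
  PU: pen up
  BK 3: (16,0) -> (13,0) [heading=0, move]
  -- iteration 3/4 --
  BK 1: (13,0) -> (12,0) [heading=0, move]
  PU: pen up
  BK 3: (12,0) -> (9,0) [heading=0, move]
  -- iteration 4/4 --
  BK 1: (9,0) -> (8,0) [heading=0, move]
  PU: pen up
  BK 3: (8,0) -> (5,0) [heading=0, move]
]
FD 20: (5,0) -> (25,0) [heading=0, move]
FD 16: (25,0) -> (41,0) [heading=0, move]
FD 2: (41,0) -> (43,0) [heading=0, move]
Final: pos=(43,0), heading=0, 3 segment(s) drawn

Answer: 43 0 0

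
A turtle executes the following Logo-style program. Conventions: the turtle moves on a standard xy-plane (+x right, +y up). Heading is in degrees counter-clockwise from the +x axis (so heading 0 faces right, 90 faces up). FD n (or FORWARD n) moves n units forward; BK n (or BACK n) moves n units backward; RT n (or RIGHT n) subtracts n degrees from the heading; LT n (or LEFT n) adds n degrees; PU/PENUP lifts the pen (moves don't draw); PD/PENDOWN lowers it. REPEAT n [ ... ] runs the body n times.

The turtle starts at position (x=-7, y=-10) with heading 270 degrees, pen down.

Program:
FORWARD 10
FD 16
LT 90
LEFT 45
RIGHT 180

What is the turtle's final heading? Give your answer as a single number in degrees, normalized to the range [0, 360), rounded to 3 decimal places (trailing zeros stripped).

Answer: 225

Derivation:
Executing turtle program step by step:
Start: pos=(-7,-10), heading=270, pen down
FD 10: (-7,-10) -> (-7,-20) [heading=270, draw]
FD 16: (-7,-20) -> (-7,-36) [heading=270, draw]
LT 90: heading 270 -> 0
LT 45: heading 0 -> 45
RT 180: heading 45 -> 225
Final: pos=(-7,-36), heading=225, 2 segment(s) drawn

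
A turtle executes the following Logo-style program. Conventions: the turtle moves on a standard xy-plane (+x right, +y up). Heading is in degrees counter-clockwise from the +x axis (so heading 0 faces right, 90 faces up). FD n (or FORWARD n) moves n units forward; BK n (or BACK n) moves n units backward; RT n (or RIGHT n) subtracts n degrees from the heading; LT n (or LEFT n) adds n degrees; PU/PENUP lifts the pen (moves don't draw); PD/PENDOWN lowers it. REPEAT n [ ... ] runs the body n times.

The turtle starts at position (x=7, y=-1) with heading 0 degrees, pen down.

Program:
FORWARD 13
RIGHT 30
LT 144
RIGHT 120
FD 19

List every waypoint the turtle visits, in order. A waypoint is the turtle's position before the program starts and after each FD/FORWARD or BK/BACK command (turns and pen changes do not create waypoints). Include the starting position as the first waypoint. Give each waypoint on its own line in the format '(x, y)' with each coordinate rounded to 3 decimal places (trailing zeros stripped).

Answer: (7, -1)
(20, -1)
(38.896, -2.986)

Derivation:
Executing turtle program step by step:
Start: pos=(7,-1), heading=0, pen down
FD 13: (7,-1) -> (20,-1) [heading=0, draw]
RT 30: heading 0 -> 330
LT 144: heading 330 -> 114
RT 120: heading 114 -> 354
FD 19: (20,-1) -> (38.896,-2.986) [heading=354, draw]
Final: pos=(38.896,-2.986), heading=354, 2 segment(s) drawn
Waypoints (3 total):
(7, -1)
(20, -1)
(38.896, -2.986)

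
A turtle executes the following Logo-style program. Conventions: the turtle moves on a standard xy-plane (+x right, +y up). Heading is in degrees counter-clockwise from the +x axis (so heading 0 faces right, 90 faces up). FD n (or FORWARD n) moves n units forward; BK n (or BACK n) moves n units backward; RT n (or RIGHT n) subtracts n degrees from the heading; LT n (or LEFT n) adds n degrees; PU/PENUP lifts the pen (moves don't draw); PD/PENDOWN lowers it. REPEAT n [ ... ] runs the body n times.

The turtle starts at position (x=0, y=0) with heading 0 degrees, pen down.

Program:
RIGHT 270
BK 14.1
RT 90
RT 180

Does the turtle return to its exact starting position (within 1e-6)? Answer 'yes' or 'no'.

Executing turtle program step by step:
Start: pos=(0,0), heading=0, pen down
RT 270: heading 0 -> 90
BK 14.1: (0,0) -> (0,-14.1) [heading=90, draw]
RT 90: heading 90 -> 0
RT 180: heading 0 -> 180
Final: pos=(0,-14.1), heading=180, 1 segment(s) drawn

Start position: (0, 0)
Final position: (0, -14.1)
Distance = 14.1; >= 1e-6 -> NOT closed

Answer: no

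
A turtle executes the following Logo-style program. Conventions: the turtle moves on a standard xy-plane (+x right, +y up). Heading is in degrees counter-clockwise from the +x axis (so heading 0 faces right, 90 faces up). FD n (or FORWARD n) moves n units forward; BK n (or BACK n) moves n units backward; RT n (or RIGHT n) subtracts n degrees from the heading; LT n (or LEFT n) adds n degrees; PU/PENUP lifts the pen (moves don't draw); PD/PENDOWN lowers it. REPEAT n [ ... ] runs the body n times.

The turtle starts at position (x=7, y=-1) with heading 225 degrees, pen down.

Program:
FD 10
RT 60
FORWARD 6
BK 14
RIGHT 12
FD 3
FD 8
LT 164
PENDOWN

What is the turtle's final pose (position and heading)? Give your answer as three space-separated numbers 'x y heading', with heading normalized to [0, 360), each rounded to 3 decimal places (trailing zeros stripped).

Executing turtle program step by step:
Start: pos=(7,-1), heading=225, pen down
FD 10: (7,-1) -> (-0.071,-8.071) [heading=225, draw]
RT 60: heading 225 -> 165
FD 6: (-0.071,-8.071) -> (-5.867,-6.518) [heading=165, draw]
BK 14: (-5.867,-6.518) -> (7.656,-10.142) [heading=165, draw]
RT 12: heading 165 -> 153
FD 3: (7.656,-10.142) -> (4.983,-8.78) [heading=153, draw]
FD 8: (4.983,-8.78) -> (-2.145,-5.148) [heading=153, draw]
LT 164: heading 153 -> 317
PD: pen down
Final: pos=(-2.145,-5.148), heading=317, 5 segment(s) drawn

Answer: -2.145 -5.148 317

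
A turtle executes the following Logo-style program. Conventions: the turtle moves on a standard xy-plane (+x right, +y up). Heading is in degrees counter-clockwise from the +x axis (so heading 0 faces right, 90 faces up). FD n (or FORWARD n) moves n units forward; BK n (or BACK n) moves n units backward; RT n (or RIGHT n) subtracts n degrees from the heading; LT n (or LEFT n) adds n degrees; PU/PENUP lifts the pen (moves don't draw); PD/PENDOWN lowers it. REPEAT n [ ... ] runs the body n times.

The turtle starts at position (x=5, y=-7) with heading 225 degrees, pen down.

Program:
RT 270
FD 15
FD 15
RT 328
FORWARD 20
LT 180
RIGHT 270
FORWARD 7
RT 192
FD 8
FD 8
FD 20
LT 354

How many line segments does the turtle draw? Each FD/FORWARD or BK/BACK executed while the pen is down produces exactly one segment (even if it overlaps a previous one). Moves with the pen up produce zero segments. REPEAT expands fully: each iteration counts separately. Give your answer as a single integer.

Executing turtle program step by step:
Start: pos=(5,-7), heading=225, pen down
RT 270: heading 225 -> 315
FD 15: (5,-7) -> (15.607,-17.607) [heading=315, draw]
FD 15: (15.607,-17.607) -> (26.213,-28.213) [heading=315, draw]
RT 328: heading 315 -> 347
FD 20: (26.213,-28.213) -> (45.701,-32.712) [heading=347, draw]
LT 180: heading 347 -> 167
RT 270: heading 167 -> 257
FD 7: (45.701,-32.712) -> (44.126,-39.533) [heading=257, draw]
RT 192: heading 257 -> 65
FD 8: (44.126,-39.533) -> (47.507,-32.282) [heading=65, draw]
FD 8: (47.507,-32.282) -> (50.888,-25.032) [heading=65, draw]
FD 20: (50.888,-25.032) -> (59.34,-6.906) [heading=65, draw]
LT 354: heading 65 -> 59
Final: pos=(59.34,-6.906), heading=59, 7 segment(s) drawn
Segments drawn: 7

Answer: 7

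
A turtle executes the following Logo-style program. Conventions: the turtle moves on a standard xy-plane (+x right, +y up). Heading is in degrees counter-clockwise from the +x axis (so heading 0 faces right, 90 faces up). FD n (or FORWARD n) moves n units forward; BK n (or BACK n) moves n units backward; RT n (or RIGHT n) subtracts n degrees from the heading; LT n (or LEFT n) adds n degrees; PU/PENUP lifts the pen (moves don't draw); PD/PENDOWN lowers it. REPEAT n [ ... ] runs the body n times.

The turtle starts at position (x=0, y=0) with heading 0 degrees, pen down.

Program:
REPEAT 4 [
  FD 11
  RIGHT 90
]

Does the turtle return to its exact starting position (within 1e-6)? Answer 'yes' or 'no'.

Answer: yes

Derivation:
Executing turtle program step by step:
Start: pos=(0,0), heading=0, pen down
REPEAT 4 [
  -- iteration 1/4 --
  FD 11: (0,0) -> (11,0) [heading=0, draw]
  RT 90: heading 0 -> 270
  -- iteration 2/4 --
  FD 11: (11,0) -> (11,-11) [heading=270, draw]
  RT 90: heading 270 -> 180
  -- iteration 3/4 --
  FD 11: (11,-11) -> (0,-11) [heading=180, draw]
  RT 90: heading 180 -> 90
  -- iteration 4/4 --
  FD 11: (0,-11) -> (0,0) [heading=90, draw]
  RT 90: heading 90 -> 0
]
Final: pos=(0,0), heading=0, 4 segment(s) drawn

Start position: (0, 0)
Final position: (0, 0)
Distance = 0; < 1e-6 -> CLOSED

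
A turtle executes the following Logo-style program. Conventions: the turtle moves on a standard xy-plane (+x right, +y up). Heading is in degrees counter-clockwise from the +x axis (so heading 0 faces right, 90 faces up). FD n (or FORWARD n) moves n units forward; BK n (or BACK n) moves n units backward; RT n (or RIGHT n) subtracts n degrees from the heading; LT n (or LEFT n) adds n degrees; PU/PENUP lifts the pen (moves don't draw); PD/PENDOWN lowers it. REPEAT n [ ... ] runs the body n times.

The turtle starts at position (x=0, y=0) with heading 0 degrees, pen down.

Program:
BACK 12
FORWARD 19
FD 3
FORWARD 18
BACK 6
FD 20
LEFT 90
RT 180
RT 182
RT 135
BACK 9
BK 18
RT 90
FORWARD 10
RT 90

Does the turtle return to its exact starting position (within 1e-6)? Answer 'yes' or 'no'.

Answer: no

Derivation:
Executing turtle program step by step:
Start: pos=(0,0), heading=0, pen down
BK 12: (0,0) -> (-12,0) [heading=0, draw]
FD 19: (-12,0) -> (7,0) [heading=0, draw]
FD 3: (7,0) -> (10,0) [heading=0, draw]
FD 18: (10,0) -> (28,0) [heading=0, draw]
BK 6: (28,0) -> (22,0) [heading=0, draw]
FD 20: (22,0) -> (42,0) [heading=0, draw]
LT 90: heading 0 -> 90
RT 180: heading 90 -> 270
RT 182: heading 270 -> 88
RT 135: heading 88 -> 313
BK 9: (42,0) -> (35.862,6.582) [heading=313, draw]
BK 18: (35.862,6.582) -> (23.586,19.747) [heading=313, draw]
RT 90: heading 313 -> 223
FD 10: (23.586,19.747) -> (16.273,12.927) [heading=223, draw]
RT 90: heading 223 -> 133
Final: pos=(16.273,12.927), heading=133, 9 segment(s) drawn

Start position: (0, 0)
Final position: (16.273, 12.927)
Distance = 20.782; >= 1e-6 -> NOT closed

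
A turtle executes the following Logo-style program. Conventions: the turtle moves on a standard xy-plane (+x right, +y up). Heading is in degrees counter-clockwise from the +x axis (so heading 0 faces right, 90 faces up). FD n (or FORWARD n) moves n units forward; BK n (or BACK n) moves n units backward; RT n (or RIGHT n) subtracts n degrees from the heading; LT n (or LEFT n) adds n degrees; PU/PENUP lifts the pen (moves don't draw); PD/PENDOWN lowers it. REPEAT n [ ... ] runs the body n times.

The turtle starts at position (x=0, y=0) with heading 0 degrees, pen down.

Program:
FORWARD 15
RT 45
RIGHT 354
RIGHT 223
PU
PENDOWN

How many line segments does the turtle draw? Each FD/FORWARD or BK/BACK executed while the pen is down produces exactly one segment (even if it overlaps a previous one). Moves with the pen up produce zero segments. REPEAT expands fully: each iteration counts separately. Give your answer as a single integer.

Answer: 1

Derivation:
Executing turtle program step by step:
Start: pos=(0,0), heading=0, pen down
FD 15: (0,0) -> (15,0) [heading=0, draw]
RT 45: heading 0 -> 315
RT 354: heading 315 -> 321
RT 223: heading 321 -> 98
PU: pen up
PD: pen down
Final: pos=(15,0), heading=98, 1 segment(s) drawn
Segments drawn: 1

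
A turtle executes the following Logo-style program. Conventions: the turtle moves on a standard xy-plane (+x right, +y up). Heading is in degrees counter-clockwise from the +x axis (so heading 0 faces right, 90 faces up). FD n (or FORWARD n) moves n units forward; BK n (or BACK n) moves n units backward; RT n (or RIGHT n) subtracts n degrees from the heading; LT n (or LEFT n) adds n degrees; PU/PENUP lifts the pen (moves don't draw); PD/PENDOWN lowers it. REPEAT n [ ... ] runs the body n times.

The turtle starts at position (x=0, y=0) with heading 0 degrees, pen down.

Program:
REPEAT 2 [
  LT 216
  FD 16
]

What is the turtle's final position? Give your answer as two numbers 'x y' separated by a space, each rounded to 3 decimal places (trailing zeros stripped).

Executing turtle program step by step:
Start: pos=(0,0), heading=0, pen down
REPEAT 2 [
  -- iteration 1/2 --
  LT 216: heading 0 -> 216
  FD 16: (0,0) -> (-12.944,-9.405) [heading=216, draw]
  -- iteration 2/2 --
  LT 216: heading 216 -> 72
  FD 16: (-12.944,-9.405) -> (-8,5.812) [heading=72, draw]
]
Final: pos=(-8,5.812), heading=72, 2 segment(s) drawn

Answer: -8 5.812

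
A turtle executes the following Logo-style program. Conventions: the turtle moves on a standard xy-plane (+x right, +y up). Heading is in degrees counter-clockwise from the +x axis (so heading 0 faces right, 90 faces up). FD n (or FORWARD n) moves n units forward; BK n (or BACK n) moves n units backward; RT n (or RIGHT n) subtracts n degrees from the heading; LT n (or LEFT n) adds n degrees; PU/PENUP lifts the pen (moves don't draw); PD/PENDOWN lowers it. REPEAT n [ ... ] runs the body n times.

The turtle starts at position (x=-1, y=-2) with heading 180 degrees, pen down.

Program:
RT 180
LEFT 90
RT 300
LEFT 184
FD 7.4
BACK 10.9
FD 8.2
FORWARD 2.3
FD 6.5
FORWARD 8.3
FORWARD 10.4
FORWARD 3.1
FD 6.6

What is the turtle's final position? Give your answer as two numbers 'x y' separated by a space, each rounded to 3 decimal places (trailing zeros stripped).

Executing turtle program step by step:
Start: pos=(-1,-2), heading=180, pen down
RT 180: heading 180 -> 0
LT 90: heading 0 -> 90
RT 300: heading 90 -> 150
LT 184: heading 150 -> 334
FD 7.4: (-1,-2) -> (5.651,-5.244) [heading=334, draw]
BK 10.9: (5.651,-5.244) -> (-4.146,-0.466) [heading=334, draw]
FD 8.2: (-4.146,-0.466) -> (3.224,-4.06) [heading=334, draw]
FD 2.3: (3.224,-4.06) -> (5.292,-5.069) [heading=334, draw]
FD 6.5: (5.292,-5.069) -> (11.134,-7.918) [heading=334, draw]
FD 8.3: (11.134,-7.918) -> (18.594,-11.556) [heading=334, draw]
FD 10.4: (18.594,-11.556) -> (27.941,-16.116) [heading=334, draw]
FD 3.1: (27.941,-16.116) -> (30.727,-17.475) [heading=334, draw]
FD 6.6: (30.727,-17.475) -> (36.659,-20.368) [heading=334, draw]
Final: pos=(36.659,-20.368), heading=334, 9 segment(s) drawn

Answer: 36.659 -20.368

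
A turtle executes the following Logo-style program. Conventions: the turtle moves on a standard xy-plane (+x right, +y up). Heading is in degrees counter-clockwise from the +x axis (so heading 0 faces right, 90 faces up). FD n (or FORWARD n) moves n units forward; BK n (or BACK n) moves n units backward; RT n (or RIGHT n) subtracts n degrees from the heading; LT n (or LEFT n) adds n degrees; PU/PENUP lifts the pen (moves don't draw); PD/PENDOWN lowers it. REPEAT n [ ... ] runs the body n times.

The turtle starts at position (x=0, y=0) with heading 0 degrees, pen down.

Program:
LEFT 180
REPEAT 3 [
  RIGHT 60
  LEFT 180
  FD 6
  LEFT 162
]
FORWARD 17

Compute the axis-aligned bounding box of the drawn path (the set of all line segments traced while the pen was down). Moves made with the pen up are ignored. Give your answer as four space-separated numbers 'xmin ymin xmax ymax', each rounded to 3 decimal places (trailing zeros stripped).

Executing turtle program step by step:
Start: pos=(0,0), heading=0, pen down
LT 180: heading 0 -> 180
REPEAT 3 [
  -- iteration 1/3 --
  RT 60: heading 180 -> 120
  LT 180: heading 120 -> 300
  FD 6: (0,0) -> (3,-5.196) [heading=300, draw]
  LT 162: heading 300 -> 102
  -- iteration 2/3 --
  RT 60: heading 102 -> 42
  LT 180: heading 42 -> 222
  FD 6: (3,-5.196) -> (-1.459,-9.211) [heading=222, draw]
  LT 162: heading 222 -> 24
  -- iteration 3/3 --
  RT 60: heading 24 -> 324
  LT 180: heading 324 -> 144
  FD 6: (-1.459,-9.211) -> (-6.313,-5.684) [heading=144, draw]
  LT 162: heading 144 -> 306
]
FD 17: (-6.313,-5.684) -> (3.679,-19.438) [heading=306, draw]
Final: pos=(3.679,-19.438), heading=306, 4 segment(s) drawn

Segment endpoints: x in {-6.313, -1.459, 0, 3, 3.679}, y in {-19.438, -9.211, -5.684, -5.196, 0}
xmin=-6.313, ymin=-19.438, xmax=3.679, ymax=0

Answer: -6.313 -19.438 3.679 0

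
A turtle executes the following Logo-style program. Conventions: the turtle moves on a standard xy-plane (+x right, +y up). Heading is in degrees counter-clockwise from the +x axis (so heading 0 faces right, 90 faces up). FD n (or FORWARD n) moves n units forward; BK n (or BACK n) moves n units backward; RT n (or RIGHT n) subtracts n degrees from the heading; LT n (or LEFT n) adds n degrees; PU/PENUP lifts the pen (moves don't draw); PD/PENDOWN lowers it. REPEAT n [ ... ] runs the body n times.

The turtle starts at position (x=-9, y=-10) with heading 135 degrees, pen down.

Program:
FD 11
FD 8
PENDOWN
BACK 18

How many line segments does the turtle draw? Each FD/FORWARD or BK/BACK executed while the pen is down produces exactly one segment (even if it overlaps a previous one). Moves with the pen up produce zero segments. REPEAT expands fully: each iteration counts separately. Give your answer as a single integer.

Answer: 3

Derivation:
Executing turtle program step by step:
Start: pos=(-9,-10), heading=135, pen down
FD 11: (-9,-10) -> (-16.778,-2.222) [heading=135, draw]
FD 8: (-16.778,-2.222) -> (-22.435,3.435) [heading=135, draw]
PD: pen down
BK 18: (-22.435,3.435) -> (-9.707,-9.293) [heading=135, draw]
Final: pos=(-9.707,-9.293), heading=135, 3 segment(s) drawn
Segments drawn: 3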